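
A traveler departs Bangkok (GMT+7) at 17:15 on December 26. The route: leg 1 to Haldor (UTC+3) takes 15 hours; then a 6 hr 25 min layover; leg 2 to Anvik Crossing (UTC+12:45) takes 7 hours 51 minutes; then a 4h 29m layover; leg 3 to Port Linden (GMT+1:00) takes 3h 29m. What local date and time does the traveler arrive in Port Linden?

00:29 on Dec 28

Convert departure to UTC: 17:15 − 7:00 = 10:15 UTC on Dec 26.
Add 15 hours leg 1 → 01:15 UTC (Dec 27).
Add 6 hours and 25 minutes layover in Haldor → 07:40 UTC.
Add 7 hours and 51 minutes leg 2 → 15:31 UTC.
Add 4 hours 29 minutes layover in Anvik Crossing → 20:00 UTC.
Add 3 hours 29 minutes leg 3 → 23:29 UTC.
Port Linden is UTC+1:00, so local arrival = 23:29 + 1:00 = 00:29 on Dec 28.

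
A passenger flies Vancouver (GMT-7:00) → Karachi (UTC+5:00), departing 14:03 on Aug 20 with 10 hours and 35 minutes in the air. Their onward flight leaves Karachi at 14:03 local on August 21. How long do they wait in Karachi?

Convert departure to UTC: 14:03 + 7:00 = 21:03 UTC on Aug 20.
Add 10 hours 35 minutes flight time → 07:38 UTC (Aug 21).
Karachi is UTC+5:00, so local arrival = 07:38 + 5:00 = 12:38 on Aug 21.
Layover = 14:03 − 12:38 = 1 hour 25 minutes.

1 hour 25 minutes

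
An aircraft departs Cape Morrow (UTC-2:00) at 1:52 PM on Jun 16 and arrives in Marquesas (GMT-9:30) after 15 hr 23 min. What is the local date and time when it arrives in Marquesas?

Convert departure to UTC: 1:52 PM + 2:00 = 3:52 PM UTC on Jun 16.
Add 15 hours and 23 minutes travel time → 7:15 AM UTC (Jun 17).
Marquesas is UTC−9:30, so local arrival = 7:15 AM − 9:30 = 9:45 PM on Jun 16.

9:45 PM on June 16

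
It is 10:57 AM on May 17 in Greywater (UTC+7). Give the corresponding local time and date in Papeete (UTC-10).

5:57 PM on May 16

In UTC: 10:57 AM − 7:00 = 3:57 AM on May 17.
Papeete is UTC−10:00: 3:57 AM − 10:00 = 5:57 PM on May 16.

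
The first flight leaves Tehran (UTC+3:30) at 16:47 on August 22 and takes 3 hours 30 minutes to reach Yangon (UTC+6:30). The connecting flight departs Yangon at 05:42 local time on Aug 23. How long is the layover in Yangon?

6 hours 25 minutes

Convert departure to UTC: 16:47 − 3:30 = 13:17 UTC on Aug 22.
Add 3 hours and 30 minutes flight time → 16:47 UTC.
Yangon is UTC+6:30, so local arrival = 16:47 + 6:30 = 23:17 on Aug 22.
Layover = 05:42 − 23:17 (+1 day) = 6 hours 25 minutes.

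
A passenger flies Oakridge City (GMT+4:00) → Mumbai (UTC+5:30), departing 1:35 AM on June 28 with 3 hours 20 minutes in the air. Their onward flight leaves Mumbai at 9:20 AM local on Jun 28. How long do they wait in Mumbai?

Convert departure to UTC: 1:35 AM − 4:00 = 9:35 PM UTC on Jun 27.
Add 3 hours 20 minutes flight time → 12:55 AM UTC (Jun 28).
Mumbai is UTC+5:30, so local arrival = 12:55 AM + 5:30 = 6:25 AM on Jun 28.
Layover = 9:20 AM − 6:25 AM = 2 hours 55 minutes.

2 hours 55 minutes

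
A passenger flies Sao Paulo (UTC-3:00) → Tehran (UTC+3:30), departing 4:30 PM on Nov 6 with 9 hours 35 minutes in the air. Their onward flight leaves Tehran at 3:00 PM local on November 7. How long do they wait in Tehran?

Convert departure to UTC: 4:30 PM + 3:00 = 7:30 PM UTC on Nov 6.
Add 9 hours 35 minutes flight time → 5:05 AM UTC (Nov 7).
Tehran is UTC+3:30, so local arrival = 5:05 AM + 3:30 = 8:35 AM on Nov 7.
Layover = 3:00 PM − 8:35 AM = 6 hours 25 minutes.

6 hours 25 minutes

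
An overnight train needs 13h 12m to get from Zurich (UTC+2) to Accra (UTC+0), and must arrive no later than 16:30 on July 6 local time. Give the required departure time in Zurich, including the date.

Target arrival is already UTC: 16:30 on Jul 6.
Subtract 13 hours and 12 minutes → departure 03:18 UTC on Jul 6.
Zurich is UTC+2:00: 03:18 + 2:00 = 05:18 on Jul 6.

05:18 on July 6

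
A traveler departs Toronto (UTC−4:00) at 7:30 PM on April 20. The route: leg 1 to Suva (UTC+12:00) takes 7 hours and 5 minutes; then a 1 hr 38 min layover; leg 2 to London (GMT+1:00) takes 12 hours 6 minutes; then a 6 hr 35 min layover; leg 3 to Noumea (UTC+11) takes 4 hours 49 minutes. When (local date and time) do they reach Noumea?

6:43 PM on April 22

Convert departure to UTC: 7:30 PM + 4:00 = 11:30 PM UTC on Apr 20.
Add 7 hours and 5 minutes leg 1 → 6:35 AM UTC (Apr 21).
Add 1 hour 38 minutes layover in Suva → 8:13 AM UTC.
Add 12 hours 6 minutes leg 2 → 8:19 PM UTC.
Add 6 hours 35 minutes layover in London → 2:54 AM UTC (Apr 22).
Add 4 hours 49 minutes leg 3 → 7:43 AM UTC.
Noumea is UTC+11:00, so local arrival = 7:43 AM + 11:00 = 6:43 PM on Apr 22.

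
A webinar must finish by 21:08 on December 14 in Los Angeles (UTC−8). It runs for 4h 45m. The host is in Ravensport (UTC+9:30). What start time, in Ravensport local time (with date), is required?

09:53 on December 15

Target end time in UTC: 21:08 + 8:00 = 05:08 on Dec 15.
Subtract 4 hours 45 minutes → start 00:23 UTC on Dec 15.
Ravensport is UTC+9:30: 00:23 + 9:30 = 09:53 on Dec 15.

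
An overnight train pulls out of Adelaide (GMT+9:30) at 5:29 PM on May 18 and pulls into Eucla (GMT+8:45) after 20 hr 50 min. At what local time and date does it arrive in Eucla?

1:34 PM on May 19

Convert departure to UTC: 5:29 PM − 9:30 = 7:59 AM UTC on May 18.
Add 20 hours and 50 minutes travel time → 4:49 AM UTC (May 19).
Eucla is UTC+8:45, so local arrival = 4:49 AM + 8:45 = 1:34 PM on May 19.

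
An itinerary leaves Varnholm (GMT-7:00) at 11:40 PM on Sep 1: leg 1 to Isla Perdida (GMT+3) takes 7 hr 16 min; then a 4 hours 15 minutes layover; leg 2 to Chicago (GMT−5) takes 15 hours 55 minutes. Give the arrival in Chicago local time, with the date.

Convert departure to UTC: 11:40 PM + 7:00 = 6:40 AM UTC on Sep 2.
Add 7 hours 16 minutes leg 1 → 1:56 PM UTC.
Add 4 hours 15 minutes layover in Isla Perdida → 6:11 PM UTC.
Add 15 hours and 55 minutes leg 2 → 10:06 AM UTC (Sep 3).
Chicago is UTC−5:00, so local arrival = 10:06 AM − 5:00 = 5:06 AM on Sep 3.

5:06 AM on September 3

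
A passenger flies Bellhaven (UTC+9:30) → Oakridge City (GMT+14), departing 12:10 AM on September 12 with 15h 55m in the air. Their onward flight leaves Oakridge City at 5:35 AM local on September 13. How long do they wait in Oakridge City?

9 hours

Convert departure to UTC: 12:10 AM − 9:30 = 2:40 PM UTC on Sep 11.
Add 15 hours 55 minutes flight time → 6:35 AM UTC (Sep 12).
Oakridge City is UTC+14:00, so local arrival = 6:35 AM + 14:00 = 8:35 PM on Sep 12.
Layover = 5:35 AM − 8:35 PM (+1 day) = 9 hours.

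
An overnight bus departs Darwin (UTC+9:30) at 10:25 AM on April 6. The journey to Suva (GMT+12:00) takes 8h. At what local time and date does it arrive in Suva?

Convert departure to UTC: 10:25 AM − 9:30 = 12:55 AM UTC on Apr 6.
Add 8 hours travel time → 8:55 AM UTC.
Suva is UTC+12:00, so local arrival = 8:55 AM + 12:00 = 8:55 PM on Apr 6.

8:55 PM on April 6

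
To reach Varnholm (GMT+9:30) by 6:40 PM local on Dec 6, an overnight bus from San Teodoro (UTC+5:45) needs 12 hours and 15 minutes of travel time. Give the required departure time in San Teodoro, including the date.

Target arrival in UTC: 6:40 PM − 9:30 = 9:10 AM on Dec 6.
Subtract 12 hours 15 minutes → departure 8:55 PM UTC on Dec 5.
San Teodoro is UTC+5:45: 8:55 PM + 5:45 = 2:40 AM on Dec 6.

2:40 AM on Dec 6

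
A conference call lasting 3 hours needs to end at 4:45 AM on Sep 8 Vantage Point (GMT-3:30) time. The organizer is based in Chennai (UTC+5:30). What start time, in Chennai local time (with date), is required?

Target end time in UTC: 4:45 AM + 3:30 = 8:15 AM on Sep 8.
Subtract 3 hours → start 5:15 AM UTC on Sep 8.
Chennai is UTC+5:30: 5:15 AM + 5:30 = 10:45 AM on Sep 8.

10:45 AM on Sep 8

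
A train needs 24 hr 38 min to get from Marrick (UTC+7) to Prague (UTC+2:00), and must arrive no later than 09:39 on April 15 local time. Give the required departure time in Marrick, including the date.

Target arrival in UTC: 09:39 − 2:00 = 07:39 on Apr 15.
Subtract 24 hours 38 minutes → departure 07:01 UTC on Apr 14.
Marrick is UTC+7:00: 07:01 + 7:00 = 14:01 on Apr 14.

14:01 on Apr 14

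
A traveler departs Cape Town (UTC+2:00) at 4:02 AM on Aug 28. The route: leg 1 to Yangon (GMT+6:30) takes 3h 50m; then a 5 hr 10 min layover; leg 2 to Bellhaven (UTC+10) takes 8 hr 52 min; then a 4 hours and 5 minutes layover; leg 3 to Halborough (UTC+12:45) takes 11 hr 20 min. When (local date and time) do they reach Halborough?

Convert departure to UTC: 4:02 AM − 2:00 = 2:02 AM UTC on Aug 28.
Add 3 hours 50 minutes leg 1 → 5:52 AM UTC.
Add 5 hours 10 minutes layover in Yangon → 11:02 AM UTC.
Add 8 hours 52 minutes leg 2 → 7:54 PM UTC.
Add 4 hours and 5 minutes layover in Bellhaven → 11:59 PM UTC.
Add 11 hours and 20 minutes leg 3 → 11:19 AM UTC (Aug 29).
Halborough is UTC+12:45, so local arrival = 11:19 AM + 12:45 = 12:04 AM on Aug 30.

12:04 AM on August 30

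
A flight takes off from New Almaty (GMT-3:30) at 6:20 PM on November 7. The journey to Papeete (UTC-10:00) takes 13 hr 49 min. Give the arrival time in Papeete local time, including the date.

1:39 AM on Nov 8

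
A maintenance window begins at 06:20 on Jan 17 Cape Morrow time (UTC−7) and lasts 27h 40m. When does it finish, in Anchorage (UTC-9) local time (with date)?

08:00 on January 18

Convert start to UTC: 06:20 + 7:00 = 13:20 UTC on Jan 17.
Add 27 hours 40 minutes duration → 17:00 UTC (Jan 18).
Anchorage is UTC−9:00, so local end time = 17:00 − 9:00 = 08:00 on Jan 18.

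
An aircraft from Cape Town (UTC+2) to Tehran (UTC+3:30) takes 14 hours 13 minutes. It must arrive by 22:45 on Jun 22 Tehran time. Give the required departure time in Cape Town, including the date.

Target arrival in UTC: 22:45 − 3:30 = 19:15 on Jun 22.
Subtract 14 hours 13 minutes → departure 05:02 UTC on Jun 22.
Cape Town is UTC+2:00: 05:02 + 2:00 = 07:02 on Jun 22.

07:02 on Jun 22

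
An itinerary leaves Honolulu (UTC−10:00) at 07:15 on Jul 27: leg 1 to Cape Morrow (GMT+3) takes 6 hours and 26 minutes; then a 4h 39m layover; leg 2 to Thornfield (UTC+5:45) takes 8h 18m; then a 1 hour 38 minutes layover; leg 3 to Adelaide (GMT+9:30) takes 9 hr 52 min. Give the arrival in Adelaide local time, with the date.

09:38 on Jul 29

Convert departure to UTC: 07:15 + 10:00 = 17:15 UTC on Jul 27.
Add 6 hours 26 minutes leg 1 → 23:41 UTC.
Add 4 hours 39 minutes layover in Cape Morrow → 04:20 UTC (Jul 28).
Add 8 hours 18 minutes leg 2 → 12:38 UTC.
Add 1 hour 38 minutes layover in Thornfield → 14:16 UTC.
Add 9 hours and 52 minutes leg 3 → 00:08 UTC (Jul 29).
Adelaide is UTC+9:30, so local arrival = 00:08 + 9:30 = 09:38 on Jul 29.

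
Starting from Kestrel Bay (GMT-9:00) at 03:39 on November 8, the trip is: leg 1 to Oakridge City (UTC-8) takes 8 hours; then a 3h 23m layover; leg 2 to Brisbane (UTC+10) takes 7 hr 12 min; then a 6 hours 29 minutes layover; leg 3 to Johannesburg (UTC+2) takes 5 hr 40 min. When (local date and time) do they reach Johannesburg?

Convert departure to UTC: 03:39 + 9:00 = 12:39 UTC on Nov 8.
Add 8 hours leg 1 → 20:39 UTC.
Add 3 hours 23 minutes layover in Oakridge City → 00:02 UTC (Nov 9).
Add 7 hours 12 minutes leg 2 → 07:14 UTC.
Add 6 hours 29 minutes layover in Brisbane → 13:43 UTC.
Add 5 hours and 40 minutes leg 3 → 19:23 UTC.
Johannesburg is UTC+2:00, so local arrival = 19:23 + 2:00 = 21:23 on Nov 9.

21:23 on November 9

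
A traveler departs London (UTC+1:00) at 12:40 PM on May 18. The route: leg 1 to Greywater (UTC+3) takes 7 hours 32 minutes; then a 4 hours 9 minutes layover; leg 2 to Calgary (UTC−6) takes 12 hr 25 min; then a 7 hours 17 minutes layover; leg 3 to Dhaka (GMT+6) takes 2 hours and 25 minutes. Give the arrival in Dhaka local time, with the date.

3:28 AM on May 20

Convert departure to UTC: 12:40 PM − 1:00 = 11:40 AM UTC on May 18.
Add 7 hours 32 minutes leg 1 → 7:12 PM UTC.
Add 4 hours and 9 minutes layover in Greywater → 11:21 PM UTC.
Add 12 hours 25 minutes leg 2 → 11:46 AM UTC (May 19).
Add 7 hours and 17 minutes layover in Calgary → 7:03 PM UTC.
Add 2 hours and 25 minutes leg 3 → 9:28 PM UTC.
Dhaka is UTC+6:00, so local arrival = 9:28 PM + 6:00 = 3:28 AM on May 20.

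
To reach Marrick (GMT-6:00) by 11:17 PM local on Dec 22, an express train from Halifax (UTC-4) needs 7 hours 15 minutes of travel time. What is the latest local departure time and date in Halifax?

6:02 PM on Dec 22

Target arrival in UTC: 11:17 PM + 6:00 = 5:17 AM on Dec 23.
Subtract 7 hours 15 minutes → departure 10:02 PM UTC on Dec 22.
Halifax is UTC−4:00: 10:02 PM − 4:00 = 6:02 PM on Dec 22.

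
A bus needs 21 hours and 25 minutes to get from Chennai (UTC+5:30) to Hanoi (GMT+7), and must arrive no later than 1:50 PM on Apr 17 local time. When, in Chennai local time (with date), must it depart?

Target arrival in UTC: 1:50 PM − 7:00 = 6:50 AM on Apr 17.
Subtract 21 hours and 25 minutes → departure 9:25 AM UTC on Apr 16.
Chennai is UTC+5:30: 9:25 AM + 5:30 = 2:55 PM on Apr 16.

2:55 PM on Apr 16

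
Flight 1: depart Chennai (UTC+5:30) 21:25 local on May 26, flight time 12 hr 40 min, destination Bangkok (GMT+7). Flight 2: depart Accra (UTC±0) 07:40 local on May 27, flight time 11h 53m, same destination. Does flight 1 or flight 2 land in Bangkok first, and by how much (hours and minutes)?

the first, by 14 hours 58 minutes

Flight 1 in UTC: 21:25 − 5:30 = 15:55 on May 26.
+12 hours 40 minutes → arrive 04:35 UTC on May 27.
Flight 2 departs at 07:40 UTC (May 27).
+11 hours 53 minutes → arrive 19:33 UTC on May 27.
Flight 1 lands earlier by 14 hours 58 minutes.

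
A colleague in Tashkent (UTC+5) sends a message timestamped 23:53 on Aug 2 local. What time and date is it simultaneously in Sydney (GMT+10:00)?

In UTC: 23:53 − 5:00 = 18:53 on Aug 2.
Sydney is UTC+10:00: 18:53 + 10:00 = 04:53 on Aug 3.

04:53 on August 3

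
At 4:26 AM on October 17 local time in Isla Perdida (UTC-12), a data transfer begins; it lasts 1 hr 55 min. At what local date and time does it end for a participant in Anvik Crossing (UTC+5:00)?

11:21 PM on October 17

Convert start to UTC: 4:26 AM + 12:00 = 4:26 PM UTC on Oct 17.
Add 1 hour and 55 minutes duration → 6:21 PM UTC.
Anvik Crossing is UTC+5:00, so local end time = 6:21 PM + 5:00 = 11:21 PM on Oct 17.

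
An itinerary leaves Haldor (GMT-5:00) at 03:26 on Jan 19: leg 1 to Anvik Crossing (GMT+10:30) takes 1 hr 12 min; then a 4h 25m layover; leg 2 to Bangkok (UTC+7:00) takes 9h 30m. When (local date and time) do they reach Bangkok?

06:33 on Jan 20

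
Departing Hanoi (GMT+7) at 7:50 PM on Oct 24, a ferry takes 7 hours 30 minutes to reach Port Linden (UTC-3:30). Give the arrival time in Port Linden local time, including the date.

Convert departure to UTC: 7:50 PM − 7:00 = 12:50 PM UTC on Oct 24.
Add 7 hours and 30 minutes travel time → 8:20 PM UTC.
Port Linden is UTC−3:30, so local arrival = 8:20 PM − 3:30 = 4:50 PM on Oct 24.

4:50 PM on October 24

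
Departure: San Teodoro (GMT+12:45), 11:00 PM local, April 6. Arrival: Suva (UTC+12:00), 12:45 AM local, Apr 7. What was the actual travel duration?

2 hours 30 minutes

Departure in UTC: 11:00 PM − 12:45 = 10:15 AM on Apr 6.
Arrival in UTC: 12:45 AM − 12:00 = 12:45 PM on Apr 6.
Elapsed = 12:45 PM − 10:15 AM = 2 hours 30 minutes.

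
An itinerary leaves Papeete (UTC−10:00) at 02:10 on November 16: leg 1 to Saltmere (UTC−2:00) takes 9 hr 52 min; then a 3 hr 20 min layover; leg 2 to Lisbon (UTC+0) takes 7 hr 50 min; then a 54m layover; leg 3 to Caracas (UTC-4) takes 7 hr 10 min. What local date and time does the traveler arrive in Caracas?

13:16 on November 17

Convert departure to UTC: 02:10 + 10:00 = 12:10 UTC on Nov 16.
Add 9 hours and 52 minutes leg 1 → 22:02 UTC.
Add 3 hours 20 minutes layover in Saltmere → 01:22 UTC (Nov 17).
Add 7 hours 50 minutes leg 2 → 09:12 UTC.
Add 54 minutes layover in Lisbon → 10:06 UTC.
Add 7 hours 10 minutes leg 3 → 17:16 UTC.
Caracas is UTC−4:00, so local arrival = 17:16 − 4:00 = 13:16 on Nov 17.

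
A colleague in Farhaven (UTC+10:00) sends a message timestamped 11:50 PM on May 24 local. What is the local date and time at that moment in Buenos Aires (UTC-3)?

10:50 AM on May 24

In UTC: 11:50 PM − 10:00 = 1:50 PM on May 24.
Buenos Aires is UTC−3:00: 1:50 PM − 3:00 = 10:50 AM on May 24.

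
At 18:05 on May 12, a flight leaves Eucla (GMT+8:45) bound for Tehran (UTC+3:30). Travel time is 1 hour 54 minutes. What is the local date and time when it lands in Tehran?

14:44 on May 12

Tehran is 5:15 behind Eucla.
After 1 hour 54 minutes it is 19:59 in Eucla.
Shift by the zone difference: 19:59 − 5:15 = 14:44 on May 12 in Tehran.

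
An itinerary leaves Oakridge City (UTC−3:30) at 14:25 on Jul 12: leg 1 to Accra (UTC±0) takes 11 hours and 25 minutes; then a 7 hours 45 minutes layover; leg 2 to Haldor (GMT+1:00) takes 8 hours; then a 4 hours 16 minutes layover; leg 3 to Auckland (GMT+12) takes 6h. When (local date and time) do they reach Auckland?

19:21 on Jul 14

Convert departure to UTC: 14:25 + 3:30 = 17:55 UTC on Jul 12.
Add 11 hours 25 minutes leg 1 → 05:20 UTC (Jul 13).
Add 7 hours and 45 minutes layover in Accra → 13:05 UTC.
Add 8 hours leg 2 → 21:05 UTC.
Add 4 hours and 16 minutes layover in Haldor → 01:21 UTC (Jul 14).
Add 6 hours leg 3 → 07:21 UTC.
Auckland is UTC+12:00, so local arrival = 07:21 + 12:00 = 19:21 on Jul 14.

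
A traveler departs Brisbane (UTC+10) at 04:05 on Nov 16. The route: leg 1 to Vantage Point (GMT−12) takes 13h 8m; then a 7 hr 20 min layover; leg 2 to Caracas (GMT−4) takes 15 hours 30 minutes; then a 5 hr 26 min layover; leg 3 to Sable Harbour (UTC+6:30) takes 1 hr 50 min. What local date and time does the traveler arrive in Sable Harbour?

Convert departure to UTC: 04:05 − 10:00 = 18:05 UTC on Nov 15.
Add 13 hours and 8 minutes leg 1 → 07:13 UTC (Nov 16).
Add 7 hours 20 minutes layover in Vantage Point → 14:33 UTC.
Add 15 hours 30 minutes leg 2 → 06:03 UTC (Nov 17).
Add 5 hours 26 minutes layover in Caracas → 11:29 UTC.
Add 1 hour 50 minutes leg 3 → 13:19 UTC.
Sable Harbour is UTC+6:30, so local arrival = 13:19 + 6:30 = 19:49 on Nov 17.

19:49 on November 17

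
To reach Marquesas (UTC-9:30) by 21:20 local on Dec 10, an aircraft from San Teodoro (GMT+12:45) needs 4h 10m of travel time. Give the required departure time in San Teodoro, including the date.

Target arrival in UTC: 21:20 + 9:30 = 06:50 on Dec 11.
Subtract 4 hours 10 minutes → departure 02:40 UTC on Dec 11.
San Teodoro is UTC+12:45: 02:40 + 12:45 = 15:25 on Dec 11.

15:25 on December 11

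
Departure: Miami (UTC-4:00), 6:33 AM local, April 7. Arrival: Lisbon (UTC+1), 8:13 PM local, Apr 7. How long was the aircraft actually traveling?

Departure in UTC: 6:33 AM + 4:00 = 10:33 AM on Apr 7.
Arrival in UTC: 8:13 PM − 1:00 = 7:13 PM on Apr 7.
Elapsed = 7:13 PM − 10:33 AM = 8 hours 40 minutes.

8 hours 40 minutes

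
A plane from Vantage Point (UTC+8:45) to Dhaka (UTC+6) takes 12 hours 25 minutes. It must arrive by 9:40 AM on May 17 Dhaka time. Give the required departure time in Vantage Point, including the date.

Target arrival in UTC: 9:40 AM − 6:00 = 3:40 AM on May 17.
Subtract 12 hours and 25 minutes → departure 3:15 PM UTC on May 16.
Vantage Point is UTC+8:45: 3:15 PM + 8:45 = 12:00 AM on May 17.

12:00 AM on May 17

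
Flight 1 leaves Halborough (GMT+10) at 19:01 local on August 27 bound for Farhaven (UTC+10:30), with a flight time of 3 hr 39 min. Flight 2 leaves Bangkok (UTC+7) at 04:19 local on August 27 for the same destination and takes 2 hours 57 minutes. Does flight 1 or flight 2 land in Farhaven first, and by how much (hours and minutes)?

the second, by 12 hours 24 minutes

Flight 1 in UTC: 19:01 − 10:00 = 09:01 on Aug 27.
+3 hours 39 minutes → arrive 12:40 UTC on Aug 27.
Flight 2 in UTC: 04:19 − 7:00 = 21:19 on Aug 26.
+2 hours and 57 minutes → arrive 00:16 UTC on Aug 27.
Flight 2 lands earlier by 12 hours 24 minutes.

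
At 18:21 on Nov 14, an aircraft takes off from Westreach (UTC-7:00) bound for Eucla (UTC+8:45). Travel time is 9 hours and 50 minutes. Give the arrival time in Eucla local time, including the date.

19:56 on November 15

Eucla is 15:45 ahead of Westreach.
After 9 hours and 50 minutes it is 04:11 (Nov 15) in Westreach.
Shift by the zone difference: 04:11 + 15:45 = 19:56 on Nov 15 in Eucla.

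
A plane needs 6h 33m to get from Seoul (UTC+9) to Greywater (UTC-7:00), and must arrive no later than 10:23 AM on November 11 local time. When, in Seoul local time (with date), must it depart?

7:50 PM on Nov 11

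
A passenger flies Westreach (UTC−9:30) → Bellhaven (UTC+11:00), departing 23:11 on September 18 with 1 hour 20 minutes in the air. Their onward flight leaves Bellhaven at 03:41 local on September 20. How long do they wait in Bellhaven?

Convert departure to UTC: 23:11 + 9:30 = 08:41 UTC on Sep 19.
Add 1 hour and 20 minutes flight time → 10:01 UTC.
Bellhaven is UTC+11:00, so local arrival = 10:01 + 11:00 = 21:01 on Sep 19.
Layover = 03:41 − 21:01 (+1 day) = 6 hours 40 minutes.

6 hours 40 minutes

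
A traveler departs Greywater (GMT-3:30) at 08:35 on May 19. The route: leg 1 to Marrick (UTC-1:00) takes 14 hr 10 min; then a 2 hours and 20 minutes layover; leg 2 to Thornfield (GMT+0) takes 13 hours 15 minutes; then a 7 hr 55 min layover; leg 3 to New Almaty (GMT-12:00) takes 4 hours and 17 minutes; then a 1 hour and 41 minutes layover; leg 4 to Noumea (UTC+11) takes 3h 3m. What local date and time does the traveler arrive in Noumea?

21:46 on May 21

Convert departure to UTC: 08:35 + 3:30 = 12:05 UTC on May 19.
Add 14 hours 10 minutes leg 1 → 02:15 UTC (May 20).
Add 2 hours 20 minutes layover in Marrick → 04:35 UTC.
Add 13 hours and 15 minutes leg 2 → 17:50 UTC.
Add 7 hours 55 minutes layover in Thornfield → 01:45 UTC (May 21).
Add 4 hours and 17 minutes leg 3 → 06:02 UTC.
Add 1 hour and 41 minutes layover in New Almaty → 07:43 UTC.
Add 3 hours 3 minutes leg 4 → 10:46 UTC.
Noumea is UTC+11:00, so local arrival = 10:46 + 11:00 = 21:46 on May 21.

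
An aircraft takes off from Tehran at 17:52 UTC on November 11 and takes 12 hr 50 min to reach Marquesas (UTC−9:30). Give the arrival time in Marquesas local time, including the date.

21:12 on November 11

Departure is given in UTC: 17:52 on Nov 11.
Add 12 hours and 50 minutes → 06:42 UTC (Nov 12).
Marquesas is UTC−9:30: 06:42 − 9:30 = 21:12 on Nov 11.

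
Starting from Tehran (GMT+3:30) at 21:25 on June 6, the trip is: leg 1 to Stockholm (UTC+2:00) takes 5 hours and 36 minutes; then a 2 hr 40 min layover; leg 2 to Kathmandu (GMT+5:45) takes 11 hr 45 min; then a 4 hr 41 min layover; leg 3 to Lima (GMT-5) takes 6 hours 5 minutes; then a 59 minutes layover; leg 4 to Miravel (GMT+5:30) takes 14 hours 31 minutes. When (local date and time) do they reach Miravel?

21:42 on June 8

Convert departure to UTC: 21:25 − 3:30 = 17:55 UTC on Jun 6.
Add 5 hours 36 minutes leg 1 → 23:31 UTC.
Add 2 hours and 40 minutes layover in Stockholm → 02:11 UTC (Jun 7).
Add 11 hours 45 minutes leg 2 → 13:56 UTC.
Add 4 hours 41 minutes layover in Kathmandu → 18:37 UTC.
Add 6 hours and 5 minutes leg 3 → 00:42 UTC (Jun 8).
Add 59 minutes layover in Lima → 01:41 UTC.
Add 14 hours 31 minutes leg 4 → 16:12 UTC.
Miravel is UTC+5:30, so local arrival = 16:12 + 5:30 = 21:42 on Jun 8.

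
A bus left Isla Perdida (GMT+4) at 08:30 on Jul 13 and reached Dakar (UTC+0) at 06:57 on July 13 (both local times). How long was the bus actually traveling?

2 hours 27 minutes

Departure in UTC: 08:30 − 4:00 = 04:30 on Jul 13.
Arrival is already UTC: 06:57 on Jul 13.
Elapsed = 06:57 − 04:30 = 2 hours 27 minutes.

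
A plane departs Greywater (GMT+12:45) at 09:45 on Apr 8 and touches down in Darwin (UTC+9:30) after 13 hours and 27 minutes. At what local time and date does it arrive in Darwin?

Darwin is 3:15 behind Greywater.
After 13 hours 27 minutes it is 23:12 in Greywater.
Shift by the zone difference: 23:12 − 3:15 = 19:57 on Apr 8 in Darwin.

19:57 on April 8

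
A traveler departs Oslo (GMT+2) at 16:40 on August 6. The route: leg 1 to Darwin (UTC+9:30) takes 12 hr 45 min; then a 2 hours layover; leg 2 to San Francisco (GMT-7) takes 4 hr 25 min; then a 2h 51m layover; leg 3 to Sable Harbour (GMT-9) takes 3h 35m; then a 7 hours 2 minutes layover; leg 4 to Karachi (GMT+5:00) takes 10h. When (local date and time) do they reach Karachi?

Convert departure to UTC: 16:40 − 2:00 = 14:40 UTC on Aug 6.
Add 12 hours and 45 minutes leg 1 → 03:25 UTC (Aug 7).
Add 2 hours layover in Darwin → 05:25 UTC.
Add 4 hours and 25 minutes leg 2 → 09:50 UTC.
Add 2 hours 51 minutes layover in San Francisco → 12:41 UTC.
Add 3 hours 35 minutes leg 3 → 16:16 UTC.
Add 7 hours and 2 minutes layover in Sable Harbour → 23:18 UTC.
Add 10 hours leg 4 → 09:18 UTC (Aug 8).
Karachi is UTC+5:00, so local arrival = 09:18 + 5:00 = 14:18 on Aug 8.

14:18 on August 8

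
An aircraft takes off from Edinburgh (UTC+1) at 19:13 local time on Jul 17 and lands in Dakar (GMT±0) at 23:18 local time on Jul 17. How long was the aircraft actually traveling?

5 hours 5 minutes

Departure in UTC: 19:13 − 1:00 = 18:13 on Jul 17.
Arrival is already UTC: 23:18 on Jul 17.
Elapsed = 23:18 − 18:13 = 5 hours 5 minutes.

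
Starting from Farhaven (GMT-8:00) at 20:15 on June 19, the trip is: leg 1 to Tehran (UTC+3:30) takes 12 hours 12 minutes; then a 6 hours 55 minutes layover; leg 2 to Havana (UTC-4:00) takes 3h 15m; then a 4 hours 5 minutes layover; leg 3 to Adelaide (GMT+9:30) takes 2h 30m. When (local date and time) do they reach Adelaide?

Convert departure to UTC: 20:15 + 8:00 = 04:15 UTC on Jun 20.
Add 12 hours 12 minutes leg 1 → 16:27 UTC.
Add 6 hours 55 minutes layover in Tehran → 23:22 UTC.
Add 3 hours 15 minutes leg 2 → 02:37 UTC (Jun 21).
Add 4 hours and 5 minutes layover in Havana → 06:42 UTC.
Add 2 hours 30 minutes leg 3 → 09:12 UTC.
Adelaide is UTC+9:30, so local arrival = 09:12 + 9:30 = 18:42 on Jun 21.

18:42 on Jun 21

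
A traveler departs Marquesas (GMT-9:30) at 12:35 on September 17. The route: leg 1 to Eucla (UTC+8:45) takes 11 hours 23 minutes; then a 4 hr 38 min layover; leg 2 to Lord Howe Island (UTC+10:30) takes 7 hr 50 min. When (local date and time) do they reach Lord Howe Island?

08:26 on September 19

Convert departure to UTC: 12:35 + 9:30 = 22:05 UTC on Sep 17.
Add 11 hours 23 minutes leg 1 → 09:28 UTC (Sep 18).
Add 4 hours 38 minutes layover in Eucla → 14:06 UTC.
Add 7 hours and 50 minutes leg 2 → 21:56 UTC.
Lord Howe Island is UTC+10:30, so local arrival = 21:56 + 10:30 = 08:26 on Sep 19.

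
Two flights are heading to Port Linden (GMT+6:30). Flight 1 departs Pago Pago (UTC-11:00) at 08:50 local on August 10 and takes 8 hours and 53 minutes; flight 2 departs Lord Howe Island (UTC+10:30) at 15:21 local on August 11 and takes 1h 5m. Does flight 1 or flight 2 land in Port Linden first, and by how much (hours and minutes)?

the first, by 1 hour 13 minutes

Flight 1 in UTC: 08:50 + 11:00 = 19:50 on Aug 10.
+8 hours and 53 minutes → arrive 04:43 UTC on Aug 11.
Flight 2 in UTC: 15:21 − 10:30 = 04:51 on Aug 11.
+1 hour and 5 minutes → arrive 05:56 UTC on Aug 11.
Flight 1 lands earlier by 1 hour 13 minutes.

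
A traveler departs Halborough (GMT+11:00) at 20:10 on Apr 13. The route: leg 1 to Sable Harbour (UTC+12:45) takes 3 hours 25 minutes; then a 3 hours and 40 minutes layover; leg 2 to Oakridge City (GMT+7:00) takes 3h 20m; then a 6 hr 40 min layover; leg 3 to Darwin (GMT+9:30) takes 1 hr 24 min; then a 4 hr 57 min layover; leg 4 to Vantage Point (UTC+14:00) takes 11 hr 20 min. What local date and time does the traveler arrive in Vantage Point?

Convert departure to UTC: 20:10 − 11:00 = 09:10 UTC on Apr 13.
Add 3 hours 25 minutes leg 1 → 12:35 UTC.
Add 3 hours 40 minutes layover in Sable Harbour → 16:15 UTC.
Add 3 hours and 20 minutes leg 2 → 19:35 UTC.
Add 6 hours 40 minutes layover in Oakridge City → 02:15 UTC (Apr 14).
Add 1 hour and 24 minutes leg 3 → 03:39 UTC.
Add 4 hours 57 minutes layover in Darwin → 08:36 UTC.
Add 11 hours 20 minutes leg 4 → 19:56 UTC.
Vantage Point is UTC+14:00, so local arrival = 19:56 + 14:00 = 09:56 on Apr 15.

09:56 on April 15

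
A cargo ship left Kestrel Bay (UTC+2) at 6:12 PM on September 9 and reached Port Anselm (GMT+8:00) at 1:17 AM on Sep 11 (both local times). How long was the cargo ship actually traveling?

Departure in UTC: 6:12 PM − 2:00 = 4:12 PM on Sep 9.
Arrival in UTC: 1:17 AM − 8:00 = 5:17 PM on Sep 10.
Elapsed = 5:17 PM − 4:12 PM (+1 day) = 25 hours 5 minutes.

25 hours 5 minutes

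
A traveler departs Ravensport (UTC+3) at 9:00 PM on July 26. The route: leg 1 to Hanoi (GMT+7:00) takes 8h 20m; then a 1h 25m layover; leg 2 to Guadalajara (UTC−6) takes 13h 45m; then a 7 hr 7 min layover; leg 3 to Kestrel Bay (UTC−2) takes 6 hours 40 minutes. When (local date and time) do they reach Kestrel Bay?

5:17 AM on July 28

Convert departure to UTC: 9:00 PM − 3:00 = 6:00 PM UTC on Jul 26.
Add 8 hours and 20 minutes leg 1 → 2:20 AM UTC (Jul 27).
Add 1 hour 25 minutes layover in Hanoi → 3:45 AM UTC.
Add 13 hours and 45 minutes leg 2 → 5:30 PM UTC.
Add 7 hours 7 minutes layover in Guadalajara → 12:37 AM UTC (Jul 28).
Add 6 hours 40 minutes leg 3 → 7:17 AM UTC.
Kestrel Bay is UTC−2:00, so local arrival = 7:17 AM − 2:00 = 5:17 AM on Jul 28.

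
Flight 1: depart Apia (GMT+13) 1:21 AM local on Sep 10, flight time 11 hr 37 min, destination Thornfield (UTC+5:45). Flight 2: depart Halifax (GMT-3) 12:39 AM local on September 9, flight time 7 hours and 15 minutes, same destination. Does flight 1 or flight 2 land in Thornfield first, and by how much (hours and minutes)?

the second, by 13 hours 4 minutes

Flight 1 in UTC: 1:21 AM − 13:00 = 12:21 PM on Sep 9.
+11 hours and 37 minutes → arrive 11:58 PM UTC on Sep 9.
Flight 2 in UTC: 12:39 AM + 3:00 = 3:39 AM on Sep 9.
+7 hours 15 minutes → arrive 10:54 AM UTC on Sep 9.
Flight 2 lands earlier by 13 hours 4 minutes.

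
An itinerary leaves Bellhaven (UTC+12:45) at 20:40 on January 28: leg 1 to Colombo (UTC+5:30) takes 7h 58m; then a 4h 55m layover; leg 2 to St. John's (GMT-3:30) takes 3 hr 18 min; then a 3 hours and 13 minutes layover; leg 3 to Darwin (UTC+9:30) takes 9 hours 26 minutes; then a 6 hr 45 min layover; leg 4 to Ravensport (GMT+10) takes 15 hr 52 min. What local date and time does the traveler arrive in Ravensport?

Convert departure to UTC: 20:40 − 12:45 = 07:55 UTC on Jan 28.
Add 7 hours 58 minutes leg 1 → 15:53 UTC.
Add 4 hours 55 minutes layover in Colombo → 20:48 UTC.
Add 3 hours 18 minutes leg 2 → 00:06 UTC (Jan 29).
Add 3 hours 13 minutes layover in St. John's → 03:19 UTC.
Add 9 hours 26 minutes leg 3 → 12:45 UTC.
Add 6 hours and 45 minutes layover in Darwin → 19:30 UTC.
Add 15 hours 52 minutes leg 4 → 11:22 UTC (Jan 30).
Ravensport is UTC+10:00, so local arrival = 11:22 + 10:00 = 21:22 on Jan 30.

21:22 on Jan 30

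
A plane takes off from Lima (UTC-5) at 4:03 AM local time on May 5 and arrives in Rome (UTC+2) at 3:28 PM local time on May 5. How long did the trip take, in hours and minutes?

4 hours 25 minutes

Departure in UTC: 4:03 AM + 5:00 = 9:03 AM on May 5.
Arrival in UTC: 3:28 PM − 2:00 = 1:28 PM on May 5.
Elapsed = 1:28 PM − 9:03 AM = 4 hours 25 minutes.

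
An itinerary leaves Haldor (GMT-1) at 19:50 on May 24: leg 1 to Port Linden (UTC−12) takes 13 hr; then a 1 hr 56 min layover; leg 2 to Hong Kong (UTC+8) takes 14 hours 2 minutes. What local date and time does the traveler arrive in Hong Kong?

Convert departure to UTC: 19:50 + 1:00 = 20:50 UTC on May 24.
Add 13 hours leg 1 → 09:50 UTC (May 25).
Add 1 hour and 56 minutes layover in Port Linden → 11:46 UTC.
Add 14 hours 2 minutes leg 2 → 01:48 UTC (May 26).
Hong Kong is UTC+8:00, so local arrival = 01:48 + 8:00 = 09:48 on May 26.

09:48 on May 26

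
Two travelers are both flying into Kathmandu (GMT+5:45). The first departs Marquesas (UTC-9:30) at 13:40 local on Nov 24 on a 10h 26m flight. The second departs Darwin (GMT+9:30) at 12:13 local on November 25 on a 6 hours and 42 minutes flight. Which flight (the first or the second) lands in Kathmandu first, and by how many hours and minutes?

the second, by 11 minutes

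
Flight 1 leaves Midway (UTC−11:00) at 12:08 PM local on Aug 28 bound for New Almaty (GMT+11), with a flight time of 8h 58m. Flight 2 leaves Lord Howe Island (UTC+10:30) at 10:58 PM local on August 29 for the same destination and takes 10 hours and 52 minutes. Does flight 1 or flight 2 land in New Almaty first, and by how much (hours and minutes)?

the first, by 15 hours 14 minutes

Flight 1 in UTC: 12:08 PM + 11:00 = 11:08 PM on Aug 28.
+8 hours 58 minutes → arrive 8:06 AM UTC on Aug 29.
Flight 2 in UTC: 10:58 PM − 10:30 = 12:28 PM on Aug 29.
+10 hours and 52 minutes → arrive 11:20 PM UTC on Aug 29.
Flight 1 lands earlier by 15 hours 14 minutes.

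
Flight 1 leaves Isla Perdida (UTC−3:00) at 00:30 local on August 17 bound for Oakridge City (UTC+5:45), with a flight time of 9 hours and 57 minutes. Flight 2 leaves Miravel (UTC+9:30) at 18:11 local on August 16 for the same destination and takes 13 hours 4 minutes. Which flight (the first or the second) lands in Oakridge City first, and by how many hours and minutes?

Flight 1 in UTC: 00:30 + 3:00 = 03:30 on Aug 17.
+9 hours 57 minutes → arrive 13:27 UTC on Aug 17.
Flight 2 in UTC: 18:11 − 9:30 = 08:41 on Aug 16.
+13 hours and 4 minutes → arrive 21:45 UTC on Aug 16.
Flight 2 lands earlier by 15 hours 42 minutes.

the second, by 15 hours 42 minutes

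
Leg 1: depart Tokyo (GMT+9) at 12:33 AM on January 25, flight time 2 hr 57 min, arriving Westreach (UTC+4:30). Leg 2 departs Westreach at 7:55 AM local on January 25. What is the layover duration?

8 hours 55 minutes

Convert departure to UTC: 12:33 AM − 9:00 = 3:33 PM UTC on Jan 24.
Add 2 hours and 57 minutes flight time → 6:30 PM UTC.
Westreach is UTC+4:30, so local arrival = 6:30 PM + 4:30 = 11:00 PM on Jan 24.
Layover = 7:55 AM − 11:00 PM (+1 day) = 8 hours 55 minutes.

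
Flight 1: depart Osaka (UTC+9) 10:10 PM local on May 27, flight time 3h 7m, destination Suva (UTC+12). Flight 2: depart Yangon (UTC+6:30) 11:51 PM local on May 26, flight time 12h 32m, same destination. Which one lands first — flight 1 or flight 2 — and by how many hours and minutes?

Flight 1 in UTC: 10:10 PM − 9:00 = 1:10 PM on May 27.
+3 hours 7 minutes → arrive 4:17 PM UTC on May 27.
Flight 2 in UTC: 11:51 PM − 6:30 = 5:21 PM on May 26.
+12 hours and 32 minutes → arrive 5:53 AM UTC on May 27.
Flight 2 lands earlier by 10 hours 24 minutes.

the second, by 10 hours 24 minutes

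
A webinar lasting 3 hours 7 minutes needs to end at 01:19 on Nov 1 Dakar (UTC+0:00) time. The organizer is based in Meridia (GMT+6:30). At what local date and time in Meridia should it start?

04:42 on November 1

Target end time is already UTC: 01:19 on Nov 1.
Subtract 3 hours and 7 minutes → start 22:12 UTC on Oct 31.
Meridia is UTC+6:30: 22:12 + 6:30 = 04:42 on Nov 1.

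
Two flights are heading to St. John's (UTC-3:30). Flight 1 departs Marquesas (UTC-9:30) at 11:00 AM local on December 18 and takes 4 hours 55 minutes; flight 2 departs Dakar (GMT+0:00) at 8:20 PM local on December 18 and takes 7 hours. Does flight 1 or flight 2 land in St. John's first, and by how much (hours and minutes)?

the first, by 1 hour 55 minutes

Flight 1 in UTC: 11:00 AM + 9:30 = 8:30 PM on Dec 18.
+4 hours 55 minutes → arrive 1:25 AM UTC on Dec 19.
Flight 2 departs at 8:20 PM UTC (Dec 18).
+7 hours → arrive 3:20 AM UTC on Dec 19.
Flight 1 lands earlier by 1 hour 55 minutes.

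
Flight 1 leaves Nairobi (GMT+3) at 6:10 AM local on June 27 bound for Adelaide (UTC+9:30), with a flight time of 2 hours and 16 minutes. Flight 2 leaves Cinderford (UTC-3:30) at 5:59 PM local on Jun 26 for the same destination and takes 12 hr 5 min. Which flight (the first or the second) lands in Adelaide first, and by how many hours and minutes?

Flight 1 in UTC: 6:10 AM − 3:00 = 3:10 AM on Jun 27.
+2 hours 16 minutes → arrive 5:26 AM UTC on Jun 27.
Flight 2 in UTC: 5:59 PM + 3:30 = 9:29 PM on Jun 26.
+12 hours 5 minutes → arrive 9:34 AM UTC on Jun 27.
Flight 1 lands earlier by 4 hours 8 minutes.

the first, by 4 hours 8 minutes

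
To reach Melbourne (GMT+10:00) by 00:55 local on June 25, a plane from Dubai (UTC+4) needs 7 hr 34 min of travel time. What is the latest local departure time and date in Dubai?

Target arrival in UTC: 00:55 − 10:00 = 14:55 on Jun 24.
Subtract 7 hours 34 minutes → departure 07:21 UTC on Jun 24.
Dubai is UTC+4:00: 07:21 + 4:00 = 11:21 on Jun 24.

11:21 on June 24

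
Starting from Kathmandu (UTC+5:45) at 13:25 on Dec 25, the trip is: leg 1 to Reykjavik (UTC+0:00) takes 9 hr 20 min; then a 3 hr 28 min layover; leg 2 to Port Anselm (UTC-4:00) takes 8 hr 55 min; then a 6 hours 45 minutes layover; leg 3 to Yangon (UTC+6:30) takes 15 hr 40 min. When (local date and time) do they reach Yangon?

10:18 on December 27

Convert departure to UTC: 13:25 − 5:45 = 07:40 UTC on Dec 25.
Add 9 hours 20 minutes leg 1 → 17:00 UTC.
Add 3 hours and 28 minutes layover in Reykjavik → 20:28 UTC.
Add 8 hours 55 minutes leg 2 → 05:23 UTC (Dec 26).
Add 6 hours and 45 minutes layover in Port Anselm → 12:08 UTC.
Add 15 hours and 40 minutes leg 3 → 03:48 UTC (Dec 27).
Yangon is UTC+6:30, so local arrival = 03:48 + 6:30 = 10:18 on Dec 27.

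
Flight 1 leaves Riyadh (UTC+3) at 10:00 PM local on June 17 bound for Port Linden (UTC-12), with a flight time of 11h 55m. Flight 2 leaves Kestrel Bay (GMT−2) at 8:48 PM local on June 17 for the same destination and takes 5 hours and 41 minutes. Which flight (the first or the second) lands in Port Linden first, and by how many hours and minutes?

the second, by 2 hours 26 minutes

Flight 1 in UTC: 10:00 PM − 3:00 = 7:00 PM on Jun 17.
+11 hours and 55 minutes → arrive 6:55 AM UTC on Jun 18.
Flight 2 in UTC: 8:48 PM + 2:00 = 10:48 PM on Jun 17.
+5 hours and 41 minutes → arrive 4:29 AM UTC on Jun 18.
Flight 2 lands earlier by 2 hours 26 minutes.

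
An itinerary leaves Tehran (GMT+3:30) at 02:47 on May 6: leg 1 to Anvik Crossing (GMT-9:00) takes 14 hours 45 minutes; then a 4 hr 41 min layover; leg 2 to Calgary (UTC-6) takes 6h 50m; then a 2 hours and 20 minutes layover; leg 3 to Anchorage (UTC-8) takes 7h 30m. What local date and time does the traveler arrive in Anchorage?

Convert departure to UTC: 02:47 − 3:30 = 23:17 UTC on May 5.
Add 14 hours and 45 minutes leg 1 → 14:02 UTC (May 6).
Add 4 hours and 41 minutes layover in Anvik Crossing → 18:43 UTC.
Add 6 hours 50 minutes leg 2 → 01:33 UTC (May 7).
Add 2 hours 20 minutes layover in Calgary → 03:53 UTC.
Add 7 hours and 30 minutes leg 3 → 11:23 UTC.
Anchorage is UTC−8:00, so local arrival = 11:23 − 8:00 = 03:23 on May 7.

03:23 on May 7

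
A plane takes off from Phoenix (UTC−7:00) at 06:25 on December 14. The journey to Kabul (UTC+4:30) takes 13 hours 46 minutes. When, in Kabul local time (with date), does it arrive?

Convert departure to UTC: 06:25 + 7:00 = 13:25 UTC on Dec 14.
Add 13 hours and 46 minutes travel time → 03:11 UTC (Dec 15).
Kabul is UTC+4:30, so local arrival = 03:11 + 4:30 = 07:41 on Dec 15.

07:41 on December 15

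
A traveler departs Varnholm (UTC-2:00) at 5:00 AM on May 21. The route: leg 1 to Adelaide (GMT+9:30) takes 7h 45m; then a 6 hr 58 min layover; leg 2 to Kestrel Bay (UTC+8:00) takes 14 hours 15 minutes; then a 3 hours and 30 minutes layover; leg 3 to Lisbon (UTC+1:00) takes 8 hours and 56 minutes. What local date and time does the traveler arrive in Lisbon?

1:24 AM on May 23

Convert departure to UTC: 5:00 AM + 2:00 = 7:00 AM UTC on May 21.
Add 7 hours and 45 minutes leg 1 → 2:45 PM UTC.
Add 6 hours 58 minutes layover in Adelaide → 9:43 PM UTC.
Add 14 hours and 15 minutes leg 2 → 11:58 AM UTC (May 22).
Add 3 hours 30 minutes layover in Kestrel Bay → 3:28 PM UTC.
Add 8 hours and 56 minutes leg 3 → 12:24 AM UTC (May 23).
Lisbon is UTC+1:00, so local arrival = 12:24 AM + 1:00 = 1:24 AM on May 23.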